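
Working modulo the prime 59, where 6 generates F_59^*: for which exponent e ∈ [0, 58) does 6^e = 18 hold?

Baby-step giant-step with m = ceil(sqrt(58)) = 8.
Baby table (6^j mod 59 for j=0..7):
  0:1  1:6  2:36  3:39  4:57  5:47  6:46  7:40
Giant step factor: 6^(-8) ≡ 15 (mod 59).
Scan 18·15^i mod 59 for i = 0, 1, …:
  i=0: 18   i=1: 34   i=2: 38   i=3: 39
Match at i=3, j=3: e = 3·8 + 3 = 27.

27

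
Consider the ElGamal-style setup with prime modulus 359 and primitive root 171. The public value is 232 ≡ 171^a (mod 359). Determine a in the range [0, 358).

Baby-step giant-step with m = ceil(sqrt(358)) = 19.
Baby table (171^j mod 359 for j=0..18):
  0:1  1:171  2:162  3:59  4:37  5:224  6:250  7:29
  8:292  9:31  10:275  11:355  12:34  13:70  14:123  15:211
  16:181  17:77  18:243
Giant step factor: 171^(-19) ≡ 71 (mod 359).
Scan 232·71^i mod 359 for i = 0, 1, …:
  i=0: 232   i=1: 317   i=2: 249   i=3: 88
  i=4: 145   i=5: 243
Match at i=5, j=18: a = 5·19 + 18 = 113.

113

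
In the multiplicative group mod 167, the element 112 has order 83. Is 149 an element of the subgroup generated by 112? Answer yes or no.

no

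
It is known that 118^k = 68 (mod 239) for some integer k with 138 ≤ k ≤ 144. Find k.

142

Compute 118^138 mod 239 = 99, then multiply by 118 repeatedly:
  118^138=99  118^139=210  118^140=163  118^141=114  118^142=68
Found 68 at exponent 142.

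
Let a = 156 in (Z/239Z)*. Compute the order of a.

The order of 156 must divide p − 1 = 238 = 2 · 7 · 17.
Divisors: 1, 2, 7, 14, 17, 34, 119, 238.
Check each in increasing order: 156^1 ≡ 156;  156^2 ≡ 197;  156^7 ≡ 73;  156^14 ≡ 71;  156^17 ≡ 141;  156^34 ≡ 44;  156^119 ≡ 238;  156^238 ≡ 1.
Smallest exponent giving 1 is 238.

238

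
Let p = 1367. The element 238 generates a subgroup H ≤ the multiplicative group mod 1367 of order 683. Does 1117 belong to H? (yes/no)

yes

1117 ∈ ⟨238⟩ iff 1117^683 ≡ 1 (mod 1367), since |⟨238⟩| = 683.
1117^683 mod 1367 = 1.
Since 1 = 1, 1117 lies in the subgroup.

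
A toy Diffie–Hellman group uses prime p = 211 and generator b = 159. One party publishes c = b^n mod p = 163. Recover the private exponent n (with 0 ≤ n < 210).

142

Baby-step giant-step with m = ceil(sqrt(210)) = 15.
Baby table (159^j mod 211 for j=0..14):
  0:1  1:159  2:172  3:129  4:44  5:33  6:183  7:190
  8:37  9:186  10:34  11:131  12:151  13:166  14:19
Giant step factor: 159^(-15) ≡ 63 (mod 211).
Scan 163·63^i mod 211 for i = 0, 1, …:
  i=0: 163   i=1: 141   i=2: 21   i=3: 57
  i=4: 4   i=5: 41   i=6: 51   i=7: 48
  i=8: 70   i=9: 190
Match at i=9, j=7: n = 9·15 + 7 = 142.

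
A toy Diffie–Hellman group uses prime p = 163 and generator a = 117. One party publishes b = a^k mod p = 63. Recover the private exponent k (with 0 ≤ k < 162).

Baby-step giant-step with m = ceil(sqrt(162)) = 13.
Baby table (117^j mod 163 for j=0..12):
  0:1  1:117  2:160  3:138  4:9  5:75  6:136  7:101
  8:81  9:23  10:83  11:94  12:77
Giant step factor: 117^(-13) ≡ 63 (mod 163).
Scan 63·63^i mod 163 for i = 0, 1, …:
  i=0: 63   i=1: 57   i=2: 5   i=3: 152
  i=4: 122   i=5: 25   i=6: 108   i=7: 121
  i=8: 125   i=9: 51   i=10: 116   i=11: 136
Match at i=11, j=6: k = 11·13 + 6 = 149.

149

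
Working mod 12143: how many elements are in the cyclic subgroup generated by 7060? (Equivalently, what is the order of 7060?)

The order of 7060 must divide p − 1 = 12142 = 2 · 13 · 467.
Divisors: 1, 2, 13, 26, 467, 934, 6071, 12142.
Check each in increasing order: 7060^1 ≡ 7060;  7060^2 ≡ 8728;  7060^13 ≡ 388;  7060^26 ≡ 4828;  7060^467 ≡ 6802;  7060^934 ≡ 2374;  7060^6071 ≡ 1.
Smallest exponent giving 1 is 6071.

6071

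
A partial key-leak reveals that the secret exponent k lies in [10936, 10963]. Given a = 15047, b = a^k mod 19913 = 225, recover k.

10936

Compute 15047^10936 mod 19913 = 225, then multiply by 15047 repeatedly:
  15047^10936=225
Found 225 at exponent 10936.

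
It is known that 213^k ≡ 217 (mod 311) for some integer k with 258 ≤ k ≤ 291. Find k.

Compute 213^258 mod 311 = 144, then multiply by 213 repeatedly:
  213^258=144  213^259=194  213^260=270  213^261=286  213^262=273
  213^263=303  213^264=162  213^265=296  213^266=226  213^267=244
  213^268=35  213^269=302  213^270=260  213^271=22  213^272=21
  213^273=119  213^274=156  213^275=262  213^276=137  213^277=258
  213^278=218  213^279=95  213^280=20  213^281=217
Found 217 at exponent 281.

281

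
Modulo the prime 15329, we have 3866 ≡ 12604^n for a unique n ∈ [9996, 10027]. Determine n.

10025

Compute 12604^9996 mod 15329 = 6279, then multiply by 12604 repeatedly:
  12604^9996=6279  12604^9997=12218  12604^9998=538  12604^9999=5534  12604^10000=3586
  12604^10001=8052  12604^10002=9428  12604^10003=104  12604^10004=7851  12604^10005=5309
  12604^10006=3551  12604^10007=11453  12604^10008=419  12604^10009=7900  12604^10010=9745
  12604^10011=10032  12604^10012=9736  12604^10013=3899  12604^10014=13551  12604^10015=1086
  12604^10016=14476  12604^10017=9746  12604^10018=7307  12604^10019=796  12604^10020=7618
  12604^10021=11745  12604^10022=1827  12604^10023=3350  12604^10024=7334  12604^10025=3866
Found 3866 at exponent 10025.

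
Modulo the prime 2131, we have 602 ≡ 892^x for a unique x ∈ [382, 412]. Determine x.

406

Compute 892^382 mod 2131 = 1027, then multiply by 892 repeatedly:
  892^382=1027  892^383=1885  892^384=61  892^385=1137  892^386=1979
  892^387=800  892^388=1846  892^389=1500  892^390=1863  892^391=1747
  892^392=563  892^393=1411  892^394=1322  892^395=781  892^396=1946
  892^397=1198  892^398=985  892^399=648  892^400=515  892^401=1215
  892^402=1232  892^403=1479  892^404=179  892^405=1974  892^406=602
Found 602 at exponent 406.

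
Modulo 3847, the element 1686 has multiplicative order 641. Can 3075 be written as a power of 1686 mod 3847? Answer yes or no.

yes

3075 ∈ ⟨1686⟩ iff 3075^641 ≡ 1 (mod 3847), since |⟨1686⟩| = 641.
3075^641 mod 3847 = 1.
Since 1 = 1, 3075 lies in the subgroup.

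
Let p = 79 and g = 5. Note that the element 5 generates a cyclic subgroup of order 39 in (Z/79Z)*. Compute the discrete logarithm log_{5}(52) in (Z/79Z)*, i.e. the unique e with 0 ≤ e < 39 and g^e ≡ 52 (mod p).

12

Successive powers of 5 modulo 79:
  5^0=1  5^1=5  5^2=25  5^3=46  5^4=72  5^5=44
  5^6=62  5^7=73  5^8=49  5^9=8  5^10=40  5^11=42
  5^12=52
So 5^12 ≡ 52 (mod 79), giving e = 12.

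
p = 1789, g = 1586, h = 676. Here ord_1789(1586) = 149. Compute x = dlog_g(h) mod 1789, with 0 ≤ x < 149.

21

Baby-step giant-step with m = ceil(sqrt(149)) = 13.
Baby table (1586^j mod 1789 for j=0..12):
  0:1  1:1586  2:62  3:1726  4:266  5:1461  6:391  7:1132
  8:985  9:413  10:244  11:560  12:816
Giant step factor: 1586^(-13) ≡ 454 (mod 1789).
Scan 676·454^i mod 1789 for i = 0, 1, …:
  i=0: 676   i=1: 985
Match at i=1, j=8: x = 1·13 + 8 = 21.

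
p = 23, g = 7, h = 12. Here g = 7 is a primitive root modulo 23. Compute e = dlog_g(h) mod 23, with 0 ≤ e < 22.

Successive powers of 7 modulo 23:
  7^0=1  7^1=7  7^2=3  7^3=21  7^4=9  7^5=17
  7^6=4  7^7=5  7^8=12
So 7^8 ≡ 12 (mod 23), giving e = 8.

8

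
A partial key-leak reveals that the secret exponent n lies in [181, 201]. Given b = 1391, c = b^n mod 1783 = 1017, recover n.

188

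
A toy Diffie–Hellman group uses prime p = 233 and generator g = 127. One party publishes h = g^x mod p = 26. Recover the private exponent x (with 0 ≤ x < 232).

106

Baby-step giant-step with m = ceil(sqrt(232)) = 16.
Baby table (127^j mod 233 for j=0..15):
  0:1  1:127  2:52  3:80  4:141  5:199  6:109  7:96
  8:76  9:99  10:224  11:22  12:231  13:212  14:129  15:73
Giant step factor: 127^(-16) ≡ 19 (mod 233).
Scan 26·19^i mod 233 for i = 0, 1, …:
  i=0: 26   i=1: 28   i=2: 66   i=3: 89
  i=4: 60   i=5: 208   i=6: 224
Match at i=6, j=10: x = 6·16 + 10 = 106.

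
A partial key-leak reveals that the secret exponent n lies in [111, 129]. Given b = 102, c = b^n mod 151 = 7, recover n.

113

Compute 102^111 mod 151 = 70, then multiply by 102 repeatedly:
  102^111=70  102^112=43  102^113=7
Found 7 at exponent 113.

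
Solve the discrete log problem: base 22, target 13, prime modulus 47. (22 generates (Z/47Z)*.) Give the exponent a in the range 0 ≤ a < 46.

17

Successive powers of 22 modulo 47:
  22^0=1  22^1=22  22^2=14  22^3=26  22^4=8  22^5=35
  22^6=18  22^7=20  22^8=17  22^9=45  22^10=3  22^11=19
  22^12=42  22^13=31  22^14=24  22^15=11  22^16=7  22^17=13
So 22^17 ≡ 13 (mod 47), giving a = 17.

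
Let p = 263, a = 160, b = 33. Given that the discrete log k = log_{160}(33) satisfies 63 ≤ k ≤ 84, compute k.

Compute 160^63 mod 263 = 255, then multiply by 160 repeatedly:
  160^63=255  160^64=35  160^65=77  160^66=222  160^67=15
  160^68=33
Found 33 at exponent 68.

68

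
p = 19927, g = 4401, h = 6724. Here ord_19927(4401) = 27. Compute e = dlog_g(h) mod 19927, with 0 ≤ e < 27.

23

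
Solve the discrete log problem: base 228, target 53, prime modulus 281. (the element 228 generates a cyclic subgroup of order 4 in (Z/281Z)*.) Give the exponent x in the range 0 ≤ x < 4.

3

Successive powers of 228 modulo 281:
  228^0=1  228^1=228  228^2=280  228^3=53
So 228^3 ≡ 53 (mod 281), giving x = 3.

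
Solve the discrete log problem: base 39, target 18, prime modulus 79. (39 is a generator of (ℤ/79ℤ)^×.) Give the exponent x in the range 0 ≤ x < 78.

18

Baby-step giant-step with m = ceil(sqrt(78)) = 9.
Baby table (39^j mod 79 for j=0..8):
  0:1  1:39  2:20  3:69  4:5  5:37  6:21  7:29
  8:25
Giant step factor: 39^(-9) ≡ 41 (mod 79).
Scan 18·41^i mod 79 for i = 0, 1, …:
  i=0: 18   i=1: 27   i=2: 1
Match at i=2, j=0: x = 2·9 + 0 = 18.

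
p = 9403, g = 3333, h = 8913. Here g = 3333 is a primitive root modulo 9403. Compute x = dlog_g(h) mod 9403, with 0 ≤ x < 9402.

5875

Baby-step giant-step with m = ceil(sqrt(9402)) = 97.
Baby table (3333^j mod 9403 for j=0..96):
  0:1  1:3333  2:3946  3:6624  4:8951  5:7367  6:2978  7:5509
  8:6841  9:8181  10:7976  11:1727  12:1455  13:6970  14:5600  15:9248
  16:550  17:8968  18:7610  19:4239  20:5281  21:8560  22:1778  23:2184
  24:1350  25:4916  26:5002  27:147  28:995  29:6479  30:5219  31:8780
  32:1604  33:5228  34:1165  35:8909  36:8426  37:6500  38:9391  39:7019
  40:9066  41:5139  42:5424  43:5626  44:1876  45:9116  46:2535  47:5261
  48:7721  49:7485  50:1346  51:987  52:8024  53:1860  54:2803  55:5220
  56:2710  57:5550  58:2449  59:713  60:6873  61:2001  62:2606  63:6829
  64:5797  65:7639  66:6866  67:6879  68:3193  69:7476  70:8961  71:3085
  72:4826  73:5928  74:2321  75:6627  76:144  77:399  78:4044  79:4153
  80:733  81:7712  82:5697  83:3444  84:7192  85:2689  86:1378  87:4210
  88:2654  89:6962  90:7145  91:5889  92:3976  93:3181  94:5092  95:8624
  96:8224
Giant step factor: 3333^(-97) ≡ 3608 (mod 9403).
Scan 8913·3608^i mod 9403 for i = 0, 1, …:
  i=0: 8913   i=1: 9247   i=2: 1332   i=3: 923
  i=4: 1522   i=5: 24   i=6: 1965   i=7: 9261
  i=8: 4829   i=9: 8676     …   i=59: 1930
  i=60: 5220
Match at i=60, j=55: x = 60·97 + 55 = 5875.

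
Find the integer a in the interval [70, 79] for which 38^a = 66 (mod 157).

71

Compute 38^70 mod 157 = 10, then multiply by 38 repeatedly:
  38^70=10  38^71=66
Found 66 at exponent 71.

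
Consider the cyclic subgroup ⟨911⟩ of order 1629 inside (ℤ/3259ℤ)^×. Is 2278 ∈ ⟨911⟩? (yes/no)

yes

2278 ∈ ⟨911⟩ iff 2278^1629 ≡ 1 (mod 3259), since |⟨911⟩| = 1629.
2278^1629 mod 3259 = 1.
Since 1 = 1, 2278 lies in the subgroup.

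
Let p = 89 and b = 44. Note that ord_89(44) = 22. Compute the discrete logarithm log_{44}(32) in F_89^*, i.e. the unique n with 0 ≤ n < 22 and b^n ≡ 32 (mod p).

Successive powers of 44 modulo 89:
  44^0=1  44^1=44  44^2=67  44^3=11  44^4=39  44^5=25
  44^6=32
So 44^6 ≡ 32 (mod 89), giving n = 6.

6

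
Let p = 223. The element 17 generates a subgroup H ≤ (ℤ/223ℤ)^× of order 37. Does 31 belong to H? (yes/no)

31 ∈ ⟨17⟩ iff 31^37 ≡ 1 (mod 223), since |⟨17⟩| = 37.
31^37 mod 223 = 39.
Since 39 ≠ 1, 31 does not lie in the subgroup.

no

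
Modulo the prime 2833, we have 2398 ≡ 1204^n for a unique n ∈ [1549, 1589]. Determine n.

1577

Compute 1204^1549 mod 2833 = 685, then multiply by 1204 repeatedly:
  1204^1549=685  1204^1550=337  1204^1551=629  1204^1552=905  1204^1553=1748
  1204^1554=2506  1204^1555=79  1204^1556=1627  1204^1557=1305  1204^1558=1738
  1204^1559=1798  1204^1560=380  1204^1561=1407  1204^1562=2727  1204^1563=2694
  1204^1564=2624  1204^1565=501  1204^1566=2608  1204^1567=1068  1204^1568=2523
  1204^1569=716  1204^1570=832  1204^1571=1679  1204^1572=1587  1204^1573=1306
  1204^1574=109  1204^1575=918  1204^1576=402  1204^1577=2398
Found 2398 at exponent 1577.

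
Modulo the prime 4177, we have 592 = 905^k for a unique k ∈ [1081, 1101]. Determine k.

Compute 905^1081 mod 4177 = 2037, then multiply by 905 repeatedly:
  905^1081=2037  905^1082=1428  905^1083=1647  905^1084=3523  905^1085=1264
  905^1086=3599  905^1087=3212  905^1088=3845  905^1089=284  905^1090=2223
  905^1091=2678  905^1092=930  905^1093=2073  905^1094=592
Found 592 at exponent 1094.

1094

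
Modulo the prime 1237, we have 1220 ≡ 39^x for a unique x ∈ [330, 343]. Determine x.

Compute 39^330 mod 1237 = 64, then multiply by 39 repeatedly:
  39^330=64  39^331=22  39^332=858  39^333=63  39^334=1220
Found 1220 at exponent 334.

334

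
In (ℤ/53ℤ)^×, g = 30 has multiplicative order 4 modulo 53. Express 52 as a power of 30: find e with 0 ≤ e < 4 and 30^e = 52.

2

Successive powers of 30 modulo 53:
  30^0=1  30^1=30  30^2=52
So 30^2 ≡ 52 (mod 53), giving e = 2.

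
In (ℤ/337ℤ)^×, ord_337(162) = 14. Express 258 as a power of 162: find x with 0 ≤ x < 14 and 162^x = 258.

Successive powers of 162 modulo 337:
  162^0=1  162^1=162  162^2=295  162^3=273  162^4=79  162^5=329
  162^6=52  162^7=336  162^8=175  162^9=42  162^10=64  162^11=258
So 162^11 ≡ 258 (mod 337), giving x = 11.

11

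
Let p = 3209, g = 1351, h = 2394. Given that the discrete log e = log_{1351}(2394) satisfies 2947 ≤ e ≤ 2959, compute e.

2955

Compute 1351^2947 mod 3209 = 869, then multiply by 1351 repeatedly:
  1351^2947=869  1351^2948=2734  1351^2949=75  1351^2950=1846  1351^2951=553
  1351^2952=2615  1351^2953=2965  1351^2954=883  1351^2955=2394
Found 2394 at exponent 2955.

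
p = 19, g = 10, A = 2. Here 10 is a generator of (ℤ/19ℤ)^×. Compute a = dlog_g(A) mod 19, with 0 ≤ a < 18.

Successive powers of 10 modulo 19:
  10^0=1  10^1=10  10^2=5  10^3=12  10^4=6  10^5=3
  10^6=11  10^7=15  10^8=17  10^9=18  10^10=9  10^11=14
  10^12=7  10^13=13  10^14=16  10^15=8  10^16=4  10^17=2
So 10^17 ≡ 2 (mod 19), giving a = 17.

17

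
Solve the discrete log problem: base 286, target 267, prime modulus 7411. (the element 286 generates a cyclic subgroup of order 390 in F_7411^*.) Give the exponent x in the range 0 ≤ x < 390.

Baby-step giant-step with m = ceil(sqrt(390)) = 20.
Baby table (286^j mod 7411 for j=0..19):
  0:1  1:286  2:275  3:4540  4:1515  5:3452  6:1609  7:692
  8:5226  9:5025  10:6827  11:3429  12:2442  13:1778  14:4560  15:7235
  16:1541  17:3477  18:1348  19:156
Giant step factor: 286^(-20) ≡ 2915 (mod 7411).
Scan 267·2915^i mod 7411 for i = 0, 1, …:
  i=0: 267   i=1: 150   i=2: 1
Match at i=2, j=0: x = 2·20 + 0 = 40.

40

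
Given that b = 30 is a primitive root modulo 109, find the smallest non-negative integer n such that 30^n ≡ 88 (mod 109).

58

Baby-step giant-step with m = ceil(sqrt(108)) = 11.
Baby table (30^j mod 109 for j=0..10):
  0:1  1:30  2:28  3:77  4:21  5:85  6:43  7:91
  8:5  9:41  10:31
Giant step factor: 30^(-11) ≡ 47 (mod 109).
Scan 88·47^i mod 109 for i = 0, 1, …:
  i=0: 88   i=1: 103   i=2: 45   i=3: 44
  i=4: 106   i=5: 77
Match at i=5, j=3: n = 5·11 + 3 = 58.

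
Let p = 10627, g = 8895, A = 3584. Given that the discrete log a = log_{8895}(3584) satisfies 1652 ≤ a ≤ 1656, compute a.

1652

Compute 8895^1652 mod 10627 = 3584, then multiply by 8895 repeatedly:
  8895^1652=3584
Found 3584 at exponent 1652.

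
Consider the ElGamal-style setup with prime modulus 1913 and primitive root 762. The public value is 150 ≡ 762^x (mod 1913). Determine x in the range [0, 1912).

Baby-step giant-step with m = ceil(sqrt(1912)) = 44.
Baby table (762^j mod 1913 for j=0..43):
  0:1  1:762  2:1005  3:610  4:1874  5:890  6:978  7:1079
  8:1521  9:1637  10:118  11:5  12:1897  13:1199  14:1137  15:1718
  16:624  17:1064  18:1569  19:1866  20:533  21:590  22:25  23:1833
  24:256  25:1859  26:938  27:1207  28:1494  29:193  30:1678  31:752
  32:1037  33:125  34:1513  35:1280  36:1643  37:864  38:296  39:1731
  40:965  41:738  42:1847  43:1359
Giant step factor: 762^(-44) ≡ 453 (mod 1913).
Scan 150·453^i mod 1913 for i = 0, 1, …:
  i=0: 150   i=1: 995   i=2: 1180   i=3: 813
  i=4: 993   i=5: 274   i=6: 1690   i=7: 370
  i=8: 1179   i=9: 360     …   i=17: 534
  i=18: 864
Match at i=18, j=37: x = 18·44 + 37 = 829.

829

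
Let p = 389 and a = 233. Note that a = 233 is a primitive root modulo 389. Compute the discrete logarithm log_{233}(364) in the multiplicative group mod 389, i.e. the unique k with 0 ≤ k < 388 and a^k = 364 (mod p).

Baby-step giant-step with m = ceil(sqrt(388)) = 20.
Baby table (233^j mod 389 for j=0..19):
  0:1  1:233  2:218  3:224  4:66  5:207  6:384  7:2
  8:77  9:47  10:59  11:132  12:25  13:379  14:4  15:154
  16:94  17:118  18:264  19:50
Giant step factor: 233^(-20) ≡ 175 (mod 389).
Scan 364·175^i mod 389 for i = 0, 1, …:
  i=0: 364   i=1: 293   i=2: 316   i=3: 62
  i=4: 347   i=5: 41   i=6: 173   i=7: 322
  i=8: 334   i=9: 100   i=10: 384
Match at i=10, j=6: k = 10·20 + 6 = 206.

206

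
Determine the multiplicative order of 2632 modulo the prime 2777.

The order of 2632 must divide p − 1 = 2776 = 2^3 · 347.
Divisors: 1, 2, 4, 8, 347, 694, 1388, 2776.
Check each in increasing order: 2632^1 ≡ 2632;  2632^2 ≡ 1586;  2632^4 ≡ 2211;  2632^8 ≡ 1001;  2632^347 ≡ 2553;  2632^694 ≡ 190;  2632^1388 ≡ 2776;  2632^2776 ≡ 1.
Smallest exponent giving 1 is 2776.

2776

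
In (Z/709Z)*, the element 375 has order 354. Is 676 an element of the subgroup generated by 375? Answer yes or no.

yes

676 ∈ ⟨375⟩ iff 676^354 ≡ 1 (mod 709), since |⟨375⟩| = 354.
676^354 mod 709 = 1.
Since 1 = 1, 676 lies in the subgroup.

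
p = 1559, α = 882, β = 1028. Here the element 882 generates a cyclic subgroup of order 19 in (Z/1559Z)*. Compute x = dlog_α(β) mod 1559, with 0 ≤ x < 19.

Successive powers of 882 modulo 1559:
  882^0=1  882^1=882  882^2=1542  882^3=596  882^4=289  882^5=781
  882^6=1323  882^7=754  882^8=894  882^9=1213  882^10=392  882^11=1205
  882^12=1131  882^13=1341  882^14=1040  882^15=588  882^16=1028
So 882^16 ≡ 1028 (mod 1559), giving x = 16.

16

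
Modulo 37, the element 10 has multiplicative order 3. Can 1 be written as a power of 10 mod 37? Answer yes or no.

yes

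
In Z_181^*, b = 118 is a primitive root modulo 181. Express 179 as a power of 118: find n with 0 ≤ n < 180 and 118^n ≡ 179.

163

Baby-step giant-step with m = ceil(sqrt(180)) = 14.
Baby table (118^j mod 181 for j=0..13):
  0:1  1:118  2:168  3:95  4:169  5:32  6:156  7:127
  8:144  9:159  10:119  11:105  12:82  13:83
Giant step factor: 118^(-14) ≡ 172 (mod 181).
Scan 179·172^i mod 181 for i = 0, 1, …:
  i=0: 179   i=1: 18   i=2: 19   i=3: 10
  i=4: 91   i=5: 86   i=6: 131   i=7: 88
  i=8: 113   i=9: 69   i=10: 103   i=11: 159
Match at i=11, j=9: n = 11·14 + 9 = 163.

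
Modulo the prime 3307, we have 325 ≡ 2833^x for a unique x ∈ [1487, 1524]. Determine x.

1493

Compute 2833^1487 mod 3307 = 1558, then multiply by 2833 repeatedly:
  2833^1487=1558  2833^1488=2276  2833^1489=2565  2833^1490=1166  2833^1491=2892
  2833^1492=1597  2833^1493=325
Found 325 at exponent 1493.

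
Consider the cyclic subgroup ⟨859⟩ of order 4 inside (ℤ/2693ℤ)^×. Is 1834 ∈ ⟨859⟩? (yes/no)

yes

⟨859⟩ has order 4; its elements mod 2693 are {1, 859, 1834, 2692}.
1834 is in this set.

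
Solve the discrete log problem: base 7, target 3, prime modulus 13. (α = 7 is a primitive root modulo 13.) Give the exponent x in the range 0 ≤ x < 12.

8

Successive powers of 7 modulo 13:
  7^0=1  7^1=7  7^2=10  7^3=5  7^4=9  7^5=11
  7^6=12  7^7=6  7^8=3
So 7^8 ≡ 3 (mod 13), giving x = 8.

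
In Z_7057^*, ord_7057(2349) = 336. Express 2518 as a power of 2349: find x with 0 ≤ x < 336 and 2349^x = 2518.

13

Successive powers of 2349 modulo 7057:
  2349^0=1  2349^1=2349  2349^2=6284  2349^3=4929  2349^4=4741  2349^5=663
  2349^6=4847  2349^7=2662  2349^8=536  2349^9=2918  2349^10=2035  2349^11=2626
  2349^12=656  2349^13=2518
So 2349^13 ≡ 2518 (mod 7057), giving x = 13.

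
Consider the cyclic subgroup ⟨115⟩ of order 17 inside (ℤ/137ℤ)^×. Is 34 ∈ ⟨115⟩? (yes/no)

⟨115⟩ has order 17; its elements mod 137 are {1, 16, 34, 38, 50, 56, 59, 60, 72, 73, 74, 88, 115, 119, 122, 123, 133}.
34 is in this set.

yes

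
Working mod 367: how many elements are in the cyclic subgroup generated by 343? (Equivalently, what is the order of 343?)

61

The order of 343 must divide p − 1 = 366 = 2 · 3 · 61.
Divisors: 1, 2, 3, 6, 61, 122, 183, 366.
Check each in increasing order: 343^1 ≡ 343;  343^2 ≡ 209;  343^3 ≡ 122;  343^6 ≡ 204;  343^61 ≡ 1.
Smallest exponent giving 1 is 61.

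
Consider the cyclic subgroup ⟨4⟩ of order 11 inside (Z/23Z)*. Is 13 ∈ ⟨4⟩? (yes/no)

yes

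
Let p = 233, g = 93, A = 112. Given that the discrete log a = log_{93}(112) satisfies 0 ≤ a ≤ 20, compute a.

Compute 93^0 mod 233 = 1, then multiply by 93 repeatedly:
  93^0=1  93^1=93  93^2=28  93^3=41  93^4=85
  93^5=216  93^6=50  93^7=223  93^8=2  93^9=186
  93^10=56  93^11=82  93^12=170  93^13=199  93^14=100
  93^15=213  93^16=4  93^17=139  93^18=112
Found 112 at exponent 18.

18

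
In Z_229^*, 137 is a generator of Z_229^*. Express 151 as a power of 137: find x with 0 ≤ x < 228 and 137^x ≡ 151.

148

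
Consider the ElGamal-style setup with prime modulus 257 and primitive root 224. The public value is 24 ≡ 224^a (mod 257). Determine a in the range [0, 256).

221

Baby-step giant-step with m = ceil(sqrt(256)) = 16.
Baby table (224^j mod 257 for j=0..15):
  0:1  1:224  2:61  3:43  4:123  5:53  6:50  7:149
  8:223  9:94  10:239  11:80  12:187  13:254  14:99  15:74
Giant step factor: 224^(-16) ≡ 255 (mod 257).
Scan 24·255^i mod 257 for i = 0, 1, …:
  i=0: 24   i=1: 209   i=2: 96   i=3: 65
  i=4: 127   i=5: 3   i=6: 251   i=7: 12
  i=8: 233   i=9: 48   i=10: 161   i=11: 192
  i=12: 130   i=13: 254
Match at i=13, j=13: a = 13·16 + 13 = 221.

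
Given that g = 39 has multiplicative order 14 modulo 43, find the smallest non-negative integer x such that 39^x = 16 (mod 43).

2

Successive powers of 39 modulo 43:
  39^0=1  39^1=39  39^2=16
So 39^2 ≡ 16 (mod 43), giving x = 2.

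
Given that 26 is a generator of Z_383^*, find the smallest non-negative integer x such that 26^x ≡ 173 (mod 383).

Baby-step giant-step with m = ceil(sqrt(382)) = 20.
Baby table (26^j mod 383 for j=0..19):
  0:1  1:26  2:293  3:341  4:57  5:333  6:232  7:287
  8:185  9:214  10:202  11:273  12:204  13:325  14:24  15:241
  16:138  17:141  18:219  19:332
Giant step factor: 26^(-20) ≡ 251 (mod 383).
Scan 173·251^i mod 383 for i = 0, 1, …:
  i=0: 173   i=1: 144   i=2: 142   i=3: 23
  i=4: 28   i=5: 134   i=6: 313   i=7: 48
  i=8: 175   i=9: 263   i=10: 137   i=11: 300
  i=12: 232
Match at i=12, j=6: x = 12·20 + 6 = 246.

246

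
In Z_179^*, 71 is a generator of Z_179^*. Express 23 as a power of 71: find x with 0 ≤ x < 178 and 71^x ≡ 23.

Baby-step giant-step with m = ceil(sqrt(178)) = 14.
Baby table (71^j mod 179 for j=0..13):
  0:1  1:71  2:29  3:90  4:125  5:104  6:45  7:152
  8:52  9:112  10:76  11:26  12:56  13:38
Giant step factor: 71^(-14) ≡ 124 (mod 179).
Scan 23·124^i mod 179 for i = 0, 1, …:
  i=0: 23   i=1: 167   i=2: 123   i=3: 37
  i=4: 113   i=5: 50   i=6: 114   i=7: 174
  i=8: 96   i=9: 90
Match at i=9, j=3: x = 9·14 + 3 = 129.

129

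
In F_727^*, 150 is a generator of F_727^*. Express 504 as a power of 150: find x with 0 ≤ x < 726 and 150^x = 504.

272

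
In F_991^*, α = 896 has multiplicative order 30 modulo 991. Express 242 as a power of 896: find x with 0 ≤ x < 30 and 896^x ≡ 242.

8

Successive powers of 896 modulo 991:
  896^0=1  896^1=896  896^2=106  896^3=831  896^4=335  896^5=878
  896^6=825  896^7=905  896^8=242
So 896^8 ≡ 242 (mod 991), giving x = 8.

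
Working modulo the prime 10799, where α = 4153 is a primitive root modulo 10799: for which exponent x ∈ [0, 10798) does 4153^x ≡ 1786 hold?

4124

Baby-step giant-step with m = ceil(sqrt(10798)) = 104.
Baby table (4153^j mod 10799 for j=0..103):
  0:1  1:4153  2:1406  3:7658  4:619  5:545  6:6394  7:10340
  8:5196  9:2586  10:5452  11:7452  12:9021  13:2482  14:5500  15:1615
  16:916  17:2900  18:2815  19:6177  20:5456  21:2466  22:3846  23:717
  24:7976  25:3795  26:4894  27:1064  28:2001  29:5722  30:5666  31:10676
  32:7533  33:10645  34:8378  35:10255  36:8558  37:1865  38:2462  39:8832
  40:5892  41:9741  42:1319  43:2714  44:7885  45:3837  46:6536  47:6121
  48:10466  49:10122  50:6958  51:9249  52:9853  53:2098  54:9000  55:1661
  56:8371  57:2782  58:9515  59:2254  60:8928  61:5017  62:4330  63:2155
  64:8143  65:6210  66:2118  67:5668  68:8183  69:10345  70:4363  71:9616
  72:546  73:10547  74:947  75:2055  76:3205  77:5997  78:3047  79:8562
  80:7678  81:8086  82:7067  83:8368  84:1122  85:5297  86:878  87:7071
  88:3382  89:6746  90:3532  91:3354  92:9251  93:7360  94:4910  95:2718
  96:2899  97:9461  98:4771  99:8597  100:1847  101:3301  102:5122  103:8435
Giant step factor: 4153^(-104) ≡ 4779 (mod 10799).
Scan 1786·4779^i mod 10799 for i = 0, 1, …:
  i=0: 1786   i=1: 4084   i=2: 3643   i=3: 1909
  i=4: 8755   i=5: 4819   i=6: 6533   i=7: 1298
  i=8: 4516   i=9: 5562     …   i=38: 4155
  i=39: 8183
Match at i=39, j=68: x = 39·104 + 68 = 4124.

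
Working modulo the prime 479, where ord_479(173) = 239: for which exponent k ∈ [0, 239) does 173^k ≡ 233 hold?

153

Baby-step giant-step with m = ceil(sqrt(239)) = 16.
Baby table (173^j mod 479 for j=0..15):
  0:1  1:173  2:231  3:206  4:192  5:165  6:284  7:274
  8:460  9:66  10:401  11:397  12:184  13:218  14:352  15:63
Giant step factor: 173^(-16) ≡ 69 (mod 479).
Scan 233·69^i mod 479 for i = 0, 1, …:
  i=0: 233   i=1: 270   i=2: 428   i=3: 313
  i=4: 42   i=5: 24   i=6: 219   i=7: 262
  i=8: 355   i=9: 66
Match at i=9, j=9: k = 9·16 + 9 = 153.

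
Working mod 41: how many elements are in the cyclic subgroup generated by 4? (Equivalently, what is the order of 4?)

The order of 4 must divide p − 1 = 40 = 2^3 · 5.
Divisors: 1, 2, 4, 5, 8, 10, 20, 40.
Check each in increasing order: 4^1 ≡ 4;  4^2 ≡ 16;  4^4 ≡ 10;  4^5 ≡ 40;  4^8 ≡ 18;  4^10 ≡ 1.
Smallest exponent giving 1 is 10.

10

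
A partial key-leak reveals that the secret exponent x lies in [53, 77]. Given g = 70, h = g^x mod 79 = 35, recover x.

Compute 70^53 mod 79 = 30, then multiply by 70 repeatedly:
  70^53=30  70^54=46  70^55=60  70^56=13  70^57=41
  70^58=26  70^59=3  70^60=52  70^61=6  70^62=25
  70^63=12  70^64=50  70^65=24  70^66=21  70^67=48
  70^68=42  70^69=17  70^70=5  70^71=34  70^72=10
  70^73=68  70^74=20  70^75=57  70^76=40  70^77=35
Found 35 at exponent 77.

77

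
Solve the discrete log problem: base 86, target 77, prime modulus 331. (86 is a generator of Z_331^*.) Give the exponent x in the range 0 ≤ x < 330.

76

Baby-step giant-step with m = ceil(sqrt(330)) = 19.
Baby table (86^j mod 331 for j=0..18):
  0:1  1:86  2:114  3:205  4:87  5:200  6:319  7:292
  8:287  9:188  10:280  11:248  12:144  13:137  14:197  15:61
  16:281  17:3  18:258
Giant step factor: 86^(-19) ≡ 301 (mod 331).
Scan 77·301^i mod 331 for i = 0, 1, …:
  i=0: 77   i=1: 7   i=2: 121   i=3: 11
  i=4: 1
Match at i=4, j=0: x = 4·19 + 0 = 76.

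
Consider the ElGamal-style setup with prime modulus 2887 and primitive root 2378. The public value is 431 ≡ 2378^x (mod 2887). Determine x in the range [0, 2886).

91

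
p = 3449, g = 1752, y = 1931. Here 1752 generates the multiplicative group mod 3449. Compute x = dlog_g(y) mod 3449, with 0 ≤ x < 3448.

821

Baby-step giant-step with m = ceil(sqrt(3448)) = 59.
Baby table (1752^j mod 3449 for j=0..58):
  0:1  1:1752  2:3343  3:534  4:889  5:2029  6:2338  7:2213
  8:500  9:3403  10:2184  11:1427  12:3028  13:494  14:3238  15:2820
  16:1672  17:1143  18:2116  19:3006  20:3338  21:2121  22:1419  23:2808
  24:1342  25:2415  26:2606  27:2685  28:3133  29:1657  30:2455  31:257
  32:1894  33:350  34:2727  35:839  36:654  37:740  38:3105  39:887
  40:1974  41:2550  42:1145  43:2171  44:2794  45:957  46:450  47:2028
  48:586  49:2319  50:3415  51:2514  52:155  53:2538  54:815  55:3443
  56:3284  57:636  58:245
Giant step factor: 1752^(-59) ≡ 2944 (mod 3449).
Scan 1931·2944^i mod 3449 for i = 0, 1, …:
  i=0: 1931   i=1: 912   i=2: 1606   i=3: 2934
  i=4: 1400   i=5: 45   i=6: 1418   i=7: 1302
  i=8: 1249   i=9: 422   i=10: 728   i=11: 1403
  i=12: 1979   i=13: 815
Match at i=13, j=54: x = 13·59 + 54 = 821.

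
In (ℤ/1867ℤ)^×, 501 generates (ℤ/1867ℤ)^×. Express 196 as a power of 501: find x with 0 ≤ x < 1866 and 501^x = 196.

Baby-step giant-step with m = ceil(sqrt(1866)) = 44.
Baby table (501^j mod 1867 for j=0..43):
  0:1  1:501  2:823  3:1583  4:1475  5:1510  6:375  7:1175
  8:570  9:1786  10:493  11:549  12:600  13:13  14:912  15:1364
  16:42  17:505  18:960  19:1141  20:339  21:1809  22:814  23:808
  24:1536  25:332  26:169  27:654  28:929  29:546  30:964  31:1278
  32:1764  33:673  34:1113  35:1247  36:1169  37:1298  38:582  39:330
  40:1034  41:875  42:1497  43:1330
Giant step factor: 501^(-44) ≡ 1136 (mod 1867).
Scan 196·1136^i mod 1867 for i = 0, 1, …:
  i=0: 196   i=1: 483   i=2: 1657   i=3: 416
  i=4: 225   i=5: 1688   i=6: 159   i=7: 1392
  i=8: 1830   i=9: 909   i=10: 173   i=11: 493
Match at i=11, j=10: x = 11·44 + 10 = 494.

494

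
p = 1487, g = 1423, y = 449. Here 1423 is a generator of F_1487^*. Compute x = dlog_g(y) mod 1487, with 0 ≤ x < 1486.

756

Baby-step giant-step with m = ceil(sqrt(1486)) = 39.
Baby table (1423^j mod 1487 for j=0..38):
  0:1  1:1423  2:1122  3:1055  4:882  5:58  6:749  7:1135
  8:223  9:598  10:390  11:319  12:402  13:1038  14:483  15:315
  16:658  17:1011  18:724  19:1248  20:426  21:989  22:645  23:356
  24:1008  25:916  26:856  27:235  28:1317  29:471  30:1083  31:577
  32:247  33:549  34:552  35:360  36:752  37:943  38:615
Giant step factor: 1423^(-39) ≡ 1438 (mod 1487).
Scan 449·1438^i mod 1487 for i = 0, 1, …:
  i=0: 449   i=1: 304   i=2: 1461   i=3: 1274
  i=4: 28   i=5: 115   i=6: 313   i=7: 1020
  i=8: 578   i=9: 1418     …   i=18: 206
  i=19: 315
Match at i=19, j=15: x = 19·39 + 15 = 756.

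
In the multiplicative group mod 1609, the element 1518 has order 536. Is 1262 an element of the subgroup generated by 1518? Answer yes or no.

yes

1262 ∈ ⟨1518⟩ iff 1262^536 ≡ 1 (mod 1609), since |⟨1518⟩| = 536.
1262^536 mod 1609 = 1.
Since 1 = 1, 1262 lies in the subgroup.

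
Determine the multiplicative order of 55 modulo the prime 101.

100

The order of 55 must divide p − 1 = 100 = 2^2 · 5^2.
Divisors: 1, 2, 4, 5, 10, 20, 25, 50, 100.
Check each in increasing order: 55^1 ≡ 55;  55^2 ≡ 96;  55^4 ≡ 25;  55^5 ≡ 62;  55^10 ≡ 6;  55^20 ≡ 36;  55^25 ≡ 10;  55^50 ≡ 100;  55^100 ≡ 1.
Smallest exponent giving 1 is 100.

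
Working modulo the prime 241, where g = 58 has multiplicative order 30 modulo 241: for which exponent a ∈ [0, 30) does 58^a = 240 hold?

Successive powers of 58 modulo 241:
  58^0=1  58^1=58  58^2=231  58^3=143  58^4=100  58^5=16
  58^6=205  58^7=81  58^8=119  58^9=154  58^10=15  58^11=147
  58^12=91  58^13=217  58^14=54  58^15=240
So 58^15 ≡ 240 (mod 241), giving a = 15.

15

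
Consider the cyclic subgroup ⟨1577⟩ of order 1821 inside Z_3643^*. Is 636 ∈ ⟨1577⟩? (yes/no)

636 ∈ ⟨1577⟩ iff 636^1821 ≡ 1 (mod 3643), since |⟨1577⟩| = 1821.
636^1821 mod 3643 = 1.
Since 1 = 1, 636 lies in the subgroup.

yes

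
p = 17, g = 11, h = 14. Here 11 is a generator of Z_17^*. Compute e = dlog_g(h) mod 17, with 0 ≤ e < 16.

Successive powers of 11 modulo 17:
  11^0=1  11^1=11  11^2=2  11^3=5  11^4=4  11^5=10
  11^6=8  11^7=3  11^8=16  11^9=6  11^10=15  11^11=12
  11^12=13  11^13=7  11^14=9  11^15=14
So 11^15 ≡ 14 (mod 17), giving e = 15.

15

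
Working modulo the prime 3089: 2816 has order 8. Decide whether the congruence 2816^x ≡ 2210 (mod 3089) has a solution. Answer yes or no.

no

2210 ∈ ⟨2816⟩ iff 2210^8 ≡ 1 (mod 3089), since |⟨2816⟩| = 8.
2210^8 mod 3089 = 2917.
Since 2917 ≠ 1, 2210 does not lie in the subgroup.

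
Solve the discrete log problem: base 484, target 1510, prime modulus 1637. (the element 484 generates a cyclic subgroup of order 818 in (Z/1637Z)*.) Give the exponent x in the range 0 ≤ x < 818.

Baby-step giant-step with m = ceil(sqrt(818)) = 29.
Baby table (484^j mod 1637 for j=0..28):
  0:1  1:484  2:165  3:1284  4:1033  5:687  6:197  7:402
  8:1402  9:850  10:513  11:1105  12:1158  13:618  14:1178  15:476
  16:1204  17:1601  18:583  19:608  20:1249  21:463  22:1460  23:1093
  24:261  25:275  26:503  27:1176  28:1145
Giant step factor: 484^(-29) ≡ 118 (mod 1637).
Scan 1510·118^i mod 1637 for i = 0, 1, …:
  i=0: 1510   i=1: 1384   i=2: 1249
Match at i=2, j=20: x = 2·29 + 20 = 78.

78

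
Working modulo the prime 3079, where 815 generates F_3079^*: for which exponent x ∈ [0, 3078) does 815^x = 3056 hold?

2899

Baby-step giant-step with m = ceil(sqrt(3078)) = 56.
Baby table (815^j mod 3079 for j=0..55):
  0:1  1:815  2:2240  3:2832  4:1909  5:940  6:2508  7:2643
  8:1824  9:2482  10:3006  11:2085  12:2746  13:2636  14:2277  15:2197
  16:1656  17:1038  18:2324  19:475  20:2250  21:1745  22:2756  23:1549
  24:45  25:2806  26:2272  27:1201  28:2772  29:2273  30:2016  31:1933
  32:2026  33:846  34:2873  35:1455  36:410  37:1618  38:858  39:337
  40:624  41:525  42:2973  43:2901  44:2722  45:1550  46:860  47:1967
  48:2025  49:31  50:633  51:1702  52:1580  53:678  54:1429  55:773
Giant step factor: 815^(-56) ≡ 2358 (mod 3079).
Scan 3056·2358^i mod 3079 for i = 0, 1, …:
  i=0: 3056   i=1: 1188   i=2: 2493   i=3: 683
  i=4: 197   i=5: 2676   i=6: 1137   i=7: 2316
  i=8: 2061   i=9: 1176     …   i=50: 1149
  i=51: 2901
Match at i=51, j=43: x = 51·56 + 43 = 2899.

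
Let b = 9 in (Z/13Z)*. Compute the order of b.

3

The order of 9 must divide p − 1 = 12 = 2^2 · 3.
Divisors: 1, 2, 3, 4, 6, 12.
Check each in increasing order: 9^1 ≡ 9;  9^2 ≡ 3;  9^3 ≡ 1.
Smallest exponent giving 1 is 3.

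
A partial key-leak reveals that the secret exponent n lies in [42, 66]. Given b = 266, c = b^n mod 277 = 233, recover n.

43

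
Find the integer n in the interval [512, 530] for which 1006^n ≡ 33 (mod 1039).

Compute 1006^512 mod 1039 = 984, then multiply by 1006 repeatedly:
  1006^512=984  1006^513=776  1006^514=367  1006^515=357  1006^516=687
  1006^517=187  1006^518=63  1006^519=1038  1006^520=33
Found 33 at exponent 520.

520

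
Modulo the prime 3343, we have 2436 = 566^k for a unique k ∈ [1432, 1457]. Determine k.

Compute 566^1432 mod 3343 = 582, then multiply by 566 repeatedly:
  566^1432=582  566^1433=1798  566^1434=1396  566^1435=1188  566^1436=465
  566^1437=2436
Found 2436 at exponent 1437.

1437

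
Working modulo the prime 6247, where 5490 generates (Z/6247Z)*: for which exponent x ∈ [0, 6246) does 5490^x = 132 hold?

Baby-step giant-step with m = ceil(sqrt(6246)) = 80.
Baby table (5490^j mod 6247 for j=0..79):
  0:1  1:5490  2:4572  3:6081  4:722  5:3182  6:2568  7:5088
  8:2783  9:4755  10:4984  11:300  12:4039  13:3507  14:176  15:4202
  16:5056  17:2019  18:2132  19:4049  20:2184  21:2167  22:2542  23:6029
  24:2604  25:2824  26:4953  27:5026  28:5988  29:2406  30:2782  31:5512
  32:412  33:466  34:3317  35:325  36:3855  37:5361  38:2273  39:3511
  40:3395  41:3749  42:4392  43:4907  44:2366  45:1827  46:3795  47:805
  48:2821  49:977  50:3804  51:239  52:240  53:5730  54:4055  55:3889
  56:4611  57:1546  58:4114  59:2955  60:5738  61:4246  62:2983  63:3283
  64:1075  65:4582  66:4758  67:2713  68:1522  69:3541  70:5673  71:3475
  72:5659  73:1579  74:4121  75:3903  76:260  77:3084  78:1790  79:569
Giant step factor: 5490^(-80) ≡ 5582 (mod 6247).
Scan 132·5582^i mod 6247 for i = 0, 1, …:
  i=0: 132   i=1: 5925   i=2: 1732   i=3: 3915
  i=4: 1524   i=5: 4801   i=6: 5799   i=7: 4311
  i=8: 558   i=9: 3750   i=10: 5050   i=11: 2636
  i=12: 2467   i=13: 2406
Match at i=13, j=29: x = 13·80 + 29 = 1069.

1069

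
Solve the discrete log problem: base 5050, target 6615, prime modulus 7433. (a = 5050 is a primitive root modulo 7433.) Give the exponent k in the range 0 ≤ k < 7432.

1108

Baby-step giant-step with m = ceil(sqrt(7432)) = 87.
Baby table (5050^j mod 7433 for j=0..86):
  0:1  1:5050  2:7310  3:3222  4:263  5:5076  6:4816  7:24
  8:2272  9:4481  10:2998  11:6312  12:2896  13:4089  14:576  15:2497
  16:3482  17:5055  18:2828  19:2607  20:1507  21:6391  22:464  23:1805
  24:2392  25:975  26:3104  27:6436  28:4724  29:3703  30:6155  31:5377
  32:1101  33:166  34:5804  35:1881  36:7109  37:6493  38:2687  39:4125
  40:3984  41:5502  42:546  43:7090  44:7172  45:5024  46:2371  47:6420
  48:5687  49:5671  50:6634  51:1169  52:1648  53:4873  54:5420  55:2694
  56:2310  57:3123  58:5757  59:2387  60:5457  61:3719  62:5192  63:3409
  64:622  65:4374  66:5257  67:4607  68:60  69:5680  70:53  71:62
  72:914  73:7240  74:6506  75:1440  76:2526  77:1272  78:1488  79:7070
  80:2801  81:51  82:4828  83:1160  84:796  85:5980  86:6154
Giant step factor: 5050^(-87) ≡ 6842 (mod 7433).
Scan 6615·6842^i mod 7433 for i = 0, 1, …:
  i=0: 6615   i=1: 293   i=2: 5229   i=3: 1789
  i=4: 5620   i=5: 1131   i=6: 549   i=7: 2593
  i=8: 6168   i=9: 4315   i=10: 6787   i=11: 2703
  i=12: 622
Match at i=12, j=64: k = 12·87 + 64 = 1108.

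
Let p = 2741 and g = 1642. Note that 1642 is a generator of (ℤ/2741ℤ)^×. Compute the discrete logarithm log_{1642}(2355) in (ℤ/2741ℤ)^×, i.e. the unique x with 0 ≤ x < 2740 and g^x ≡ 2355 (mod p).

1514

Baby-step giant-step with m = ceil(sqrt(2740)) = 53.
Baby table (1642^j mod 2741 for j=0..52):
  0:1  1:1642  2:1761  3:2548  4:1050  5:11  6:1616  7:184
  8:618  9:586  10:121  11:1330  12:2024  13:1316  14:964  15:1331
  16:925  17:336  18:771  19:2381  20:936  21:1952  22:955  23:258
  24:1522  25:2073  26:2285  27:2282  28:97  29:296  30:875  31:466
  32:433  33:1067  34:515  35:1402  36:2385  37:2022  38:773  39:183
  40:1717  41:1566  42:314  43:280  44:2013  45:2441  46:780  47:713
  48:339  49:215  50:2182  51:357  52:2361
Giant step factor: 1642^(-53) ≡ 885 (mod 2741).
Scan 2355·885^i mod 2741 for i = 0, 1, …:
  i=0: 2355   i=1: 1015   i=2: 1968   i=3: 1145
  i=4: 1896   i=5: 468   i=6: 289   i=7: 852
  i=8: 245   i=9: 286     …   i=27: 1085
  i=28: 875
Match at i=28, j=30: x = 28·53 + 30 = 1514.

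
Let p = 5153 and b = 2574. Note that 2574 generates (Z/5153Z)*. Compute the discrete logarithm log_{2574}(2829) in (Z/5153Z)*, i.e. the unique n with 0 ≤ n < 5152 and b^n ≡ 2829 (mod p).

3166

Baby-step giant-step with m = ceil(sqrt(5152)) = 72.
Baby table (2574^j mod 5153 for j=0..71):
  0:1  1:2574  2:3871  3:3205  4:4870  5:3284  6:2096  7:5066
  8:2794  9:3321  10:4580  11:4009  12:2860  13:3156  14:2416  15:4266
  16:4794  17:3474  18:1621  19:3677  20:3690  21:1081  22:5027  23:315
  24:1789  25:3257  26:4740  27:3609  28:3860  29:656  30:3513  31:4100
  32:56  33:5013  34:350  35:4278  36:4764  37:3549  38:4010  39:281
  40:1874  41:468  42:3983  43:2925  44:417  45:1534  46:1318  47:1858
  48:508  49:3883  50:3175  51:4945  52:520  53:3853  54:3250  55:2181
  56:2277  57:2037  58:2637  59:1137  60:4887  61:665  62:914  63:2868
  64:3136  65:2466  66:4141  67:2530  68:3981  69:2930  70:2981  71:277
Giant step factor: 2574^(-72) ≡ 4647 (mod 5153).
Scan 2829·4647^i mod 5153 for i = 0, 1, …:
  i=0: 2829   i=1: 1060   i=2: 4705   i=3: 5109
  i=4: 1652   i=5: 4027   i=6: 2926   i=7: 3508
  i=8: 2737   i=9: 1235     …   i=42: 4587
  i=43: 2981
Match at i=43, j=70: n = 43·72 + 70 = 3166.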